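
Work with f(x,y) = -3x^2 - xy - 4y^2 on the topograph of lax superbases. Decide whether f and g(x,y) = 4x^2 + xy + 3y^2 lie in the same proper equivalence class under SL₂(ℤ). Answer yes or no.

D₁ = -47, D₂ = -47
f is negative-definite; reduce −f:
−f: reduced (well bottom): (3,1,4) with a≤c, −a<b≤a
flip sign back: reduced form of f is (-3,-1,-4)
g: flip: (4,1,3)→(3,-1,4)
g: reduced (well bottom): (3,-1,4) with a≤c, −a<b≤a
reduced forms (-3, -1, -4) vs (3, -1, 4) ⇒ inequivalent

no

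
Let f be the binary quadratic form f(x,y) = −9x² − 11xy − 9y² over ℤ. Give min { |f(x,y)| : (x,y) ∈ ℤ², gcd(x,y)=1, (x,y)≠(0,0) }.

translate: b→-7 (≡11 mod 18), so (9,11,9)→(9,-7,7)
flip: (9,-7,7)→(7,7,9)
reduced (well bottom): (7,7,9) with a≤c, −a<b≤a
well minimum |f| = |-7| = 7 (negative-definite)

7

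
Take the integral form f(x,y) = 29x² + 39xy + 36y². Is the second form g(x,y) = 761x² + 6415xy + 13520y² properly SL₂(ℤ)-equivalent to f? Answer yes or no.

D₁ = -2655, D₂ = -2655
f: translate: b→-19 (≡39 mod 58), so (29,39,36)→(29,-19,26)
f: flip: (29,-19,26)→(26,19,29)
f: reduced (well bottom): (26,19,29) with a≤c, −a<b≤a
g: translate: b→327 (≡6415 mod 1522), so (761,6415,13520)→(761,327,36)
g: flip: (761,327,36)→(36,-327,761)
g: translate: b→33 (≡-327 mod 72), so (36,-327,761)→(36,33,26)
g: flip: (36,33,26)→(26,-33,36)
g: translate: b→19 (≡-33 mod 52), so (26,-33,36)→(26,19,29)
g: reduced (well bottom): (26,19,29) with a≤c, −a<b≤a
reduced forms (26, 19, 29) vs (26, 19, 29) ⇒ equivalent

yes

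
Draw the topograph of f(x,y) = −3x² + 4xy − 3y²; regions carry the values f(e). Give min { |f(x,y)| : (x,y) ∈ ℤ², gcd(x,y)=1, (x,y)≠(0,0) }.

translate: b→2 (≡-4 mod 6), so (3,-4,3)→(3,2,2)
flip: (3,2,2)→(2,-2,3)
translate: b→2 (≡-2 mod 4), so (2,-2,3)→(2,2,3)
reduced (well bottom): (2,2,3) with a≤c, −a<b≤a
well minimum |f| = |-2| = 2 (negative-definite)

2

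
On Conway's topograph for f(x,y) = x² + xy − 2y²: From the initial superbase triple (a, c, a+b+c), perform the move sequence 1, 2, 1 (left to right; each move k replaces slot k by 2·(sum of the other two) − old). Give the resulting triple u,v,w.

start (1,-2,0) = (f(1,0),f(0,1),f(1,1))
replace slot 1: 2·((-2)+0) − 1 = -5 → (-5,-2,0)
replace slot 2: 2·((-5)+0) − (-2) = -8 → (-5,-8,0)
replace slot 1: 2·((-8)+0) − (-5) = -11 → (-11,-8,0)

-11,-8,0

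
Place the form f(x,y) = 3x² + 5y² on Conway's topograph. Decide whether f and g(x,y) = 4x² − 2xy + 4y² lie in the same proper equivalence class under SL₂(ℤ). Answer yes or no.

D₁ = -60, D₂ = -60
f: reduced (well bottom): (3,0,5) with a≤c, −a<b≤a
g: flip: (4,-2,4)→(4,2,4)
g: reduced (well bottom): (4,2,4) with a≤c, −a<b≤a
reduced forms (3, 0, 5) vs (4, 2, 4) ⇒ inequivalent

no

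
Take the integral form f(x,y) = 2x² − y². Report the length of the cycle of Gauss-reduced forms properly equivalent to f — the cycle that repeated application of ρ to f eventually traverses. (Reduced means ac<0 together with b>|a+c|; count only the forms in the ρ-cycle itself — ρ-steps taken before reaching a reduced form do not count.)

D = 8, ⌊√D⌋ = 2
descent: ρ → (-1,2,1)  [lands on river]
river: ρ → (1,2,-1)
ρ-cycle length = 2 (tail of 1 descent step not counted)

2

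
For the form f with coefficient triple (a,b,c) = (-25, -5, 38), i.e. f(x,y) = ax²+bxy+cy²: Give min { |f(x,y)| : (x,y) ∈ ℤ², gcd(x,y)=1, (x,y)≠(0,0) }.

descent: ρ → (38,5,-25)
descent: ρ → (-25,45,18)  [lands on river]
river: ρ → (18,27,-43)
river: ρ → (-43,59,2)
river: ρ → (2,61,-13)
river: ρ → (-13,43,38)
river: ρ → (38,33,-18)
river: ρ → (-18,39,32)
river: ρ → (32,25,-25)
river: ρ → (-25,25,32)
river: ρ → (32,39,-18)
river: ρ → (-18,33,38)
river: ρ → (38,43,-13)
river: ρ → (-13,61,2)
river: ρ → (2,59,-43)
river: ρ → (-43,27,18)
river: ρ → (18,45,-25)
river: ρ → (-25,55,8)
river: ρ → (8,57,-18)
river: ρ → (-18,51,17)
river: ρ → (17,51,-18)
river: ρ → (-18,57,8)
river: ρ → (8,55,-25)
closes: descent 2, river 22
min |a| on river = 2

2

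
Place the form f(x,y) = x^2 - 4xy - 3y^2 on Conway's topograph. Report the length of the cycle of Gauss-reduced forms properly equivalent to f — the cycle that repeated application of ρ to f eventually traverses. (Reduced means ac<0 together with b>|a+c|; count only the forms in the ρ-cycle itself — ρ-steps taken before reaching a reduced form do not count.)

D = 28, ⌊√D⌋ = 5
descent: ρ → (-3,4,1)  [lands on river]
river: ρ → (1,4,-3)
river: ρ → (-3,2,2)
river: ρ → (2,2,-3)
ρ-cycle length = 4 (tail of 1 descent step not counted)

4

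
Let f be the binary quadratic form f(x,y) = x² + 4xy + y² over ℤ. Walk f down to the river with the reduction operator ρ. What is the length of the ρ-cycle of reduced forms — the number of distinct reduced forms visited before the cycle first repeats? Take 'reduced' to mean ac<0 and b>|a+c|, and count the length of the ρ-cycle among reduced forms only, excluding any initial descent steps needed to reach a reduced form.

D = 12, ⌊√D⌋ = 3
descent: ρ → (1,2,-2)  [lands on river]
river: ρ → (-2,2,1)
ρ-cycle length = 2 (tail of 1 descent step not counted)

2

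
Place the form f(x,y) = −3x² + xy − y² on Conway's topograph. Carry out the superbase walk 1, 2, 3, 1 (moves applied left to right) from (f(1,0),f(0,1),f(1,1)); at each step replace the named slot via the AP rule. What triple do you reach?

start (-3,-1,-3) = (f(1,0),f(0,1),f(1,1))
replace slot 1: 2·((-1)+(-3)) − (-3) = -5 → (-5,-1,-3)
replace slot 2: 2·((-5)+(-3)) − (-1) = -15 → (-5,-15,-3)
replace slot 3: 2·((-5)+(-15)) − (-3) = -37 → (-5,-15,-37)
replace slot 1: 2·((-15)+(-37)) − (-5) = -99 → (-99,-15,-37)

-99,-15,-37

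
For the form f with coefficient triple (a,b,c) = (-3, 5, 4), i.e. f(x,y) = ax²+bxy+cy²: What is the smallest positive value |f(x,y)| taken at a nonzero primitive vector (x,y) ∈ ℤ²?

river: ρ → (4,3,-4)
river: ρ → (-4,5,3)
river: ρ → (3,7,-2)
river: ρ → (-2,5,6)
river: ρ → (6,7,-1)
river: ρ → (-1,7,6)
river: ρ → (6,5,-2)
river: ρ → (-2,7,3)
river: ρ → (3,5,-4)
river: ρ → (-4,3,4)
river: ρ → (4,5,-3)
river: ρ → (-3,7,2)
river: ρ → (2,5,-6)
river: ρ → (-6,7,1)
river: ρ → (1,7,-6)
river: ρ → (-6,5,2)
river: ρ → (2,7,-3)
river: ρ → (-3,5,4)
closes: descent 0, river 18
min |a| on river = 1

1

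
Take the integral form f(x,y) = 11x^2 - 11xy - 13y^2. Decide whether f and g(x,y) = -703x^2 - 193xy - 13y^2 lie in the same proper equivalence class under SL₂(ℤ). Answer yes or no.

D₁ = 693, D₂ = 693
river cycle of f (length 6): (-13, 11, 11), (11, 11, -13), (-13, 15, 9), (9, 21, -7), (-7, 21, 9), (9, 15, -13)
river cycle of g (length 6): (-13, 11, 11), (11, 11, -13), (-13, 15, 9), (9, 21, -7), (-7, 21, 9), (9, 15, -13)
cycles coincide ⇒ equivalent

yes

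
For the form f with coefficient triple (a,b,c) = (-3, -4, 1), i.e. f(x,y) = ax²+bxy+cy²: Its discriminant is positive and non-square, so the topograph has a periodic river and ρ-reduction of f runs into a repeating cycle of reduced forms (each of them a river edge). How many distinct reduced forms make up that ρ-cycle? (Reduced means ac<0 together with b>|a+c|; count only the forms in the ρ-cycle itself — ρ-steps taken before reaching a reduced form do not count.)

D = 28, ⌊√D⌋ = 5
descent: ρ → (1,4,-3)  [lands on river]
river: ρ → (-3,2,2)
river: ρ → (2,2,-3)
river: ρ → (-3,4,1)
ρ-cycle length = 4 (tail of 1 descent step not counted)

4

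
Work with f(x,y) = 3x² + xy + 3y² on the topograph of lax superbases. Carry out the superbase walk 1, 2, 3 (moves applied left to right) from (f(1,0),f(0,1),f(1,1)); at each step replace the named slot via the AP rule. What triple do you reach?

start (3,3,7) = (f(1,0),f(0,1),f(1,1))
replace slot 1: 2·(3+7) − 3 = 17 → (17,3,7)
replace slot 2: 2·(17+7) − 3 = 45 → (17,45,7)
replace slot 3: 2·(17+45) − 7 = 117 → (17,45,117)

17,45,117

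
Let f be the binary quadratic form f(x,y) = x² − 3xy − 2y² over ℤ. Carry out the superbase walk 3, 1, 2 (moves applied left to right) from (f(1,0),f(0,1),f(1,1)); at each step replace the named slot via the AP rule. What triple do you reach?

start (1,-2,-4) = (f(1,0),f(0,1),f(1,1))
replace slot 3: 2·(1+(-2)) − (-4) = 2 → (1,-2,2)
replace slot 1: 2·((-2)+2) − 1 = -1 → (-1,-2,2)
replace slot 2: 2·((-1)+2) − (-2) = 4 → (-1,4,2)

-1,4,2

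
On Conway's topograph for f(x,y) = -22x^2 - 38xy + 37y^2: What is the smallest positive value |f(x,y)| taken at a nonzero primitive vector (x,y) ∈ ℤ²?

descent: ρ → (37,38,-22)  [lands on river]
river: ρ → (-22,50,25)
river: ρ → (25,50,-22)
river: ρ → (-22,38,37)
river: ρ → (37,36,-23)
river: ρ → (-23,56,17)
river: ρ → (17,46,-38)
river: ρ → (-38,30,25)
river: ρ → (25,20,-43)
river: ρ → (-43,66,2)
river: ρ → (2,66,-43)
river: ρ → (-43,20,25)
river: ρ → (25,30,-38)
river: ρ → (-38,46,17)
river: ρ → (17,56,-23)
river: ρ → (-23,36,37)
closes: descent 1, river 16
min |a| on river = 2

2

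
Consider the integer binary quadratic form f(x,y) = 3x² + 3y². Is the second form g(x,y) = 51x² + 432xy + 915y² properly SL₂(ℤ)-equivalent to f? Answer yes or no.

D₁ = -36, D₂ = -36
f: reduced (well bottom): (3,0,3) with a≤c, −a<b≤a
g: translate: b→24 (≡432 mod 102), so (51,432,915)→(51,24,3)
g: flip: (51,24,3)→(3,-24,51)
g: translate: b→0 (≡-24 mod 6), so (3,-24,51)→(3,0,3)
g: reduced (well bottom): (3,0,3) with a≤c, −a<b≤a
reduced forms (3, 0, 3) vs (3, 0, 3) ⇒ equivalent

yes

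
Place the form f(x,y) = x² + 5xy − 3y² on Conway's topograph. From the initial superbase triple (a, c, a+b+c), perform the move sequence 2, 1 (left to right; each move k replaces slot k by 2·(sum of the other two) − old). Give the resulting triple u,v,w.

start (1,-3,3) = (f(1,0),f(0,1),f(1,1))
replace slot 2: 2·(1+3) − (-3) = 11 → (1,11,3)
replace slot 1: 2·(11+3) − 1 = 27 → (27,11,3)

27,11,3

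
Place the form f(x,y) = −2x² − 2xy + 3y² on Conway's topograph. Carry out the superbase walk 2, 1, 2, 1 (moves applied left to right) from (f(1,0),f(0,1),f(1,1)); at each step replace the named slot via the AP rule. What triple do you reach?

start (-2,3,-1) = (f(1,0),f(0,1),f(1,1))
replace slot 2: 2·((-2)+(-1)) − 3 = -9 → (-2,-9,-1)
replace slot 1: 2·((-9)+(-1)) − (-2) = -18 → (-18,-9,-1)
replace slot 2: 2·((-18)+(-1)) − (-9) = -29 → (-18,-29,-1)
replace slot 1: 2·((-29)+(-1)) − (-18) = -42 → (-42,-29,-1)

-42,-29,-1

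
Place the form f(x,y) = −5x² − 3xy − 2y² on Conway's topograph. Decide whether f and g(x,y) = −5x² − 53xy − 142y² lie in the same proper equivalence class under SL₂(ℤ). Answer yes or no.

D₁ = -31, D₂ = -31
f is negative-definite; reduce −f:
−f: flip: (5,3,2)→(2,-3,5)
−f: translate: b→1 (≡-3 mod 4), so (2,-3,5)→(2,1,4)
−f: reduced (well bottom): (2,1,4) with a≤c, −a<b≤a
flip sign back: reduced form of f is (-2,-1,-4)
g is negative-definite; reduce −g:
−g: translate: b→3 (≡53 mod 10), so (5,53,142)→(5,3,2)
−g: flip: (5,3,2)→(2,-3,5)
−g: translate: b→1 (≡-3 mod 4), so (2,-3,5)→(2,1,4)
−g: reduced (well bottom): (2,1,4) with a≤c, −a<b≤a
flip sign back: reduced form of g is (-2,-1,-4)
reduced forms (-2, -1, -4) vs (-2, -1, -4) ⇒ equivalent

yes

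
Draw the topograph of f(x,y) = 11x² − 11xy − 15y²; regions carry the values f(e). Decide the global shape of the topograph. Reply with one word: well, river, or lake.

D = b²−4ac = (-11)² − 4·11·(-15) = 781
D > 0 non-square ⇒ indefinite ⇒ periodic river

river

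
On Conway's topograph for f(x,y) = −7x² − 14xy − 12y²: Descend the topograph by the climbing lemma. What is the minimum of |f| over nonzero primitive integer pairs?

translate: b→0 (≡14 mod 14), so (7,14,12)→(7,0,5)
flip: (7,0,5)→(5,0,7)
reduced (well bottom): (5,0,7) with a≤c, −a<b≤a
well minimum |f| = |-5| = 5 (negative-definite)

5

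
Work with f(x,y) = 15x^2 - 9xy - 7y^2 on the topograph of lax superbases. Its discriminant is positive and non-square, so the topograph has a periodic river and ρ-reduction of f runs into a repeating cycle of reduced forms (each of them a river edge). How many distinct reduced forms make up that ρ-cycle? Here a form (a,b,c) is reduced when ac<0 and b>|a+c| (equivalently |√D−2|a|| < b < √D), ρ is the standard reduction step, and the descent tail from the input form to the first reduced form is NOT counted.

D = 501, ⌊√D⌋ = 22
descent: ρ → (-7,9,15)  [lands on river]
river: ρ → (15,21,-1)
river: ρ → (-1,21,15)
river: ρ → (15,9,-7)
river: ρ → (-7,19,5)
river: ρ → (5,21,-3)
river: ρ → (-3,21,5)
river: ρ → (5,19,-7)
ρ-cycle length = 8 (tail of 1 descent step not counted)

8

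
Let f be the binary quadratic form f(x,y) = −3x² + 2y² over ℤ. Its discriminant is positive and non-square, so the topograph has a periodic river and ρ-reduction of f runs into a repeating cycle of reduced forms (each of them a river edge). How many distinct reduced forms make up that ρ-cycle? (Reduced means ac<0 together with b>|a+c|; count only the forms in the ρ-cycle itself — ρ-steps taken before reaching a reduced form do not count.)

D = 24, ⌊√D⌋ = 4
descent: ρ → (2,4,-1)  [lands on river]
river: ρ → (-1,4,2)
ρ-cycle length = 2 (tail of 1 descent step not counted)

2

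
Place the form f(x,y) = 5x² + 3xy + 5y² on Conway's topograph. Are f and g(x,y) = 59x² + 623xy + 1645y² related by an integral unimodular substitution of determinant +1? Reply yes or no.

D₁ = -91, D₂ = -91
f: reduced (well bottom): (5,3,5) with a≤c, −a<b≤a
g: translate: b→33 (≡623 mod 118), so (59,623,1645)→(59,33,5)
g: flip: (59,33,5)→(5,-33,59)
g: translate: b→-3 (≡-33 mod 10), so (5,-33,59)→(5,-3,5)
g: flip: (5,-3,5)→(5,3,5)
g: reduced (well bottom): (5,3,5) with a≤c, −a<b≤a
reduced forms (5, 3, 5) vs (5, 3, 5) ⇒ equivalent

yes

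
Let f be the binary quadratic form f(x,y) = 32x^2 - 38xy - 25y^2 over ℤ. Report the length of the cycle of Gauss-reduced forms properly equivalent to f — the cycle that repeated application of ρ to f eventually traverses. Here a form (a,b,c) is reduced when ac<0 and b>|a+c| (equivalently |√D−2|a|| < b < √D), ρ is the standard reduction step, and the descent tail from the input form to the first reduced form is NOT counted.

D = 4644, ⌊√D⌋ = 68
descent: ρ → (-25,38,32)  [lands on river]
river: ρ → (32,26,-31)
river: ρ → (-31,36,27)
river: ρ → (27,18,-40)
river: ρ → (-40,62,5)
river: ρ → (5,68,-1)
river: ρ → (-1,68,5)
river: ρ → (5,62,-40)
river: ρ → (-40,18,27)
river: ρ → (27,36,-31)
river: ρ → (-31,26,32)
river: ρ → (32,38,-25)
river: ρ → (-25,62,8)
river: ρ → (8,66,-9)
river: ρ → (-9,60,29)
river: ρ → (29,56,-13)
river: ρ → (-13,48,45)
river: ρ → (45,42,-16)
river: ρ → (-16,54,27)
river: ρ → (27,54,-16)
river: ρ → (-16,42,45)
river: ρ → (45,48,-13)
river: ρ → (-13,56,29)
river: ρ → (29,60,-9)
river: ρ → (-9,66,8)
river: ρ → (8,62,-25)
ρ-cycle length = 26 (tail of 1 descent step not counted)

26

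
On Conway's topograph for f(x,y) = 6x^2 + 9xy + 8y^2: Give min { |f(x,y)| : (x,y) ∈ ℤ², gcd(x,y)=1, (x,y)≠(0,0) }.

translate: b→-3 (≡9 mod 12), so (6,9,8)→(6,-3,5)
flip: (6,-3,5)→(5,3,6)
reduced (well bottom): (5,3,6) with a≤c, −a<b≤a
well minimum = a = 5

5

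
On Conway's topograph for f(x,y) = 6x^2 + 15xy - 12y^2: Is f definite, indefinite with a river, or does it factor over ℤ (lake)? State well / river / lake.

D = b²−4ac = 15² − 4·6·(-12) = 513
D > 0 non-square ⇒ indefinite ⇒ periodic river

river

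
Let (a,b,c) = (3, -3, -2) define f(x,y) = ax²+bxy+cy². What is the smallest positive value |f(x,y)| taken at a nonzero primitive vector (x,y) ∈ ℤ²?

descent: ρ → (-2,3,3)  [lands on river]
river: ρ → (3,3,-2)
river: ρ → (-2,5,1)
river: ρ → (1,5,-2)
closes: descent 1, river 4
min |a| on river = 1

1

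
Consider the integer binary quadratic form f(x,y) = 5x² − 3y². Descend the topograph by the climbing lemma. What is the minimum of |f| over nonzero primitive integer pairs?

descent: ρ → (-3,6,2)  [lands on river]
river: ρ → (2,6,-3)
closes: descent 1, river 2
min |a| on river = 2

2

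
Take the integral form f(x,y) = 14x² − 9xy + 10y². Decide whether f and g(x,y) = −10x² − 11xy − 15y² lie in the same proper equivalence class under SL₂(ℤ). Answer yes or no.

D₁ = -479, D₂ = -479
f: flip: (14,-9,10)→(10,9,14)
f: reduced (well bottom): (10,9,14) with a≤c, −a<b≤a
g is negative-definite; reduce −g:
−g: translate: b→-9 (≡11 mod 20), so (10,11,15)→(10,-9,14)
−g: reduced (well bottom): (10,-9,14) with a≤c, −a<b≤a
flip sign back: reduced form of g is (-10,9,-14)
reduced forms (10, 9, 14) vs (-10, 9, -14) ⇒ inequivalent

no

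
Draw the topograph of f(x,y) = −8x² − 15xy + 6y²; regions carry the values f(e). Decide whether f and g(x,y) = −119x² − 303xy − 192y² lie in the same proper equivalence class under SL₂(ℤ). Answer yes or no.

D₁ = 417, D₂ = 417
river cycle of f (length 18): (6, 15, -8), (-8, 17, 4), (4, 15, -12), (-12, 9, 7), (7, 19, -2), (-2, 17, 16), (16, 15, -3), (-3, 15, 16), (16, 17, -2), (-2, 19, 7), … (8 more)
river cycle of g (length 18): (-8, 17, 4), (4, 15, -12), (-12, 9, 7), (7, 19, -2), (-2, 17, 16), (16, 15, -3), (-3, 15, 16), (16, 17, -2), (-2, 19, 7), (7, 9, -12), … (8 more)
cycles coincide ⇒ equivalent

yes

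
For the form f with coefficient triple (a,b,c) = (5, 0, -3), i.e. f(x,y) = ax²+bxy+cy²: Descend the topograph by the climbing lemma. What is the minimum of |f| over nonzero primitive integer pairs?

descent: ρ → (-3,6,2)  [lands on river]
river: ρ → (2,6,-3)
closes: descent 1, river 2
min |a| on river = 2

2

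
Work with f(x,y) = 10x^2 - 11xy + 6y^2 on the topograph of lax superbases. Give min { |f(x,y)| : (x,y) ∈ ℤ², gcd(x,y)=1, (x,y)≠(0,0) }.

translate: b→9 (≡-11 mod 20), so (10,-11,6)→(10,9,5)
flip: (10,9,5)→(5,-9,10)
translate: b→1 (≡-9 mod 10), so (5,-9,10)→(5,1,6)
reduced (well bottom): (5,1,6) with a≤c, −a<b≤a
well minimum = a = 5

5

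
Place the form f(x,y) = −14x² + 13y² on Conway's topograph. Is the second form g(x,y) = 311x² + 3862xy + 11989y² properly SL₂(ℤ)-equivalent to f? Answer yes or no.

D₁ = 728, D₂ = 728
river cycle of f (length 2): (13, 26, -1), (-1, 26, 13)
river cycle of g (length 2): (13, 26, -1), (-1, 26, 13)
cycles coincide ⇒ equivalent

yes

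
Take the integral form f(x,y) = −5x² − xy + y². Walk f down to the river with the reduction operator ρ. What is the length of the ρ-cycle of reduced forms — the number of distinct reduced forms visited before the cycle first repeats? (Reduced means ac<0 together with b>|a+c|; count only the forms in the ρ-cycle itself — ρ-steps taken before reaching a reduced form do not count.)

D = 21, ⌊√D⌋ = 4
descent: ρ → (1,3,-3)  [lands on river]
river: ρ → (-3,3,1)
ρ-cycle length = 2 (tail of 1 descent step not counted)

2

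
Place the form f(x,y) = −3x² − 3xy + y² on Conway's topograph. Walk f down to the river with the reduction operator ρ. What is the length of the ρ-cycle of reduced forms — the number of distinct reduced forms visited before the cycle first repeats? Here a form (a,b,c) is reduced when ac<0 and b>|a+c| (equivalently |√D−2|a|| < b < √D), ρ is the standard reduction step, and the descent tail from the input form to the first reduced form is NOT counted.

D = 21, ⌊√D⌋ = 4
descent: ρ → (1,3,-3)  [lands on river]
river: ρ → (-3,3,1)
ρ-cycle length = 2 (tail of 1 descent step not counted)

2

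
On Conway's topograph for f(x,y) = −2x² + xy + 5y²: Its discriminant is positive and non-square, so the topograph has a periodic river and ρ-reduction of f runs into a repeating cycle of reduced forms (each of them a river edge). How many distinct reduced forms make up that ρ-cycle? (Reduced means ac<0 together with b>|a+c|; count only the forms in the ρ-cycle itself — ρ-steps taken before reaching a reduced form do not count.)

D = 41, ⌊√D⌋ = 6
descent: ρ → (5,-1,-2)
descent: ρ → (-2,5,2)  [lands on river]
river: ρ → (2,3,-4)
river: ρ → (-4,5,1)
river: ρ → (1,5,-4)
river: ρ → (-4,3,2)
river: ρ → (2,5,-2)
river: ρ → (-2,3,4)
river: ρ → (4,5,-1)
river: ρ → (-1,5,4)
river: ρ → (4,3,-2)
ρ-cycle length = 10 (tail of 2 descent steps not counted)

10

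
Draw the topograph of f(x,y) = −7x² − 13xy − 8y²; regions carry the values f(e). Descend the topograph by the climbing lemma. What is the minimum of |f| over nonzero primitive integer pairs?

translate: b→-1 (≡13 mod 14), so (7,13,8)→(7,-1,2)
flip: (7,-1,2)→(2,1,7)
reduced (well bottom): (2,1,7) with a≤c, −a<b≤a
well minimum |f| = |-2| = 2 (negative-definite)

2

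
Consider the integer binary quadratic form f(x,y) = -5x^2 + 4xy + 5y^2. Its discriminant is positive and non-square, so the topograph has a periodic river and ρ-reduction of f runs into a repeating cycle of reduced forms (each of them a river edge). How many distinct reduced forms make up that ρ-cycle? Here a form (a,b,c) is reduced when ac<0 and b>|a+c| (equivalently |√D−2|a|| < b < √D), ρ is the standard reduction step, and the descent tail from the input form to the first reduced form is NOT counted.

D = 116, ⌊√D⌋ = 10
river: ρ → (5,6,-4)
river: ρ → (-4,10,1)
river: ρ → (1,10,-4)
river: ρ → (-4,6,5)
river: ρ → (5,4,-5)
river: ρ → (-5,6,4)
river: ρ → (4,10,-1)
river: ρ → (-1,10,4)
river: ρ → (4,6,-5)
river: ρ → (-5,4,5)
ρ-cycle length = 10 (tail of 0 descent steps not counted)

10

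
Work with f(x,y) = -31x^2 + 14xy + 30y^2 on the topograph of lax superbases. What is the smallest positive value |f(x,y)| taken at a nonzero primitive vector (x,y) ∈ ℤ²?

river: ρ → (30,46,-15)
river: ρ → (-15,44,33)
river: ρ → (33,22,-26)
river: ρ → (-26,30,29)
river: ρ → (29,28,-27)
river: ρ → (-27,26,30)
river: ρ → (30,34,-23)
river: ρ → (-23,58,6)
river: ρ → (6,62,-3)
river: ρ → (-3,58,46)
river: ρ → (46,34,-15)
river: ρ → (-15,56,13)
river: ρ → (13,48,-31)
river: ρ → (-31,14,30)
closes: descent 0, river 14
min |a| on river = 3

3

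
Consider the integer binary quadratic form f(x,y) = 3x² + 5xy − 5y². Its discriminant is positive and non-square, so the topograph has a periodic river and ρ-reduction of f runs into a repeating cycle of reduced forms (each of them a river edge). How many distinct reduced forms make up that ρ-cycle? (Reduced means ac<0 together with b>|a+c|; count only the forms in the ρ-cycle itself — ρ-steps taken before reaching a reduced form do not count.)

D = 85, ⌊√D⌋ = 9
river: ρ → (-5,5,3)
river: ρ → (3,7,-3)
river: ρ → (-3,5,5)
river: ρ → (5,5,-3)
river: ρ → (-3,7,3)
river: ρ → (3,5,-5)
ρ-cycle length = 6 (tail of 0 descent steps not counted)

6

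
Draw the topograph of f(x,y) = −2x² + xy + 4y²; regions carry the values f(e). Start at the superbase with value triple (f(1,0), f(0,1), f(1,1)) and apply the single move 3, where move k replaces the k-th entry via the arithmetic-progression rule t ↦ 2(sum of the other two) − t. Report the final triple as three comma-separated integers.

start (-2,4,3) = (f(1,0),f(0,1),f(1,1))
replace slot 3: 2·((-2)+4) − 3 = 1 → (-2,4,1)

-2,4,1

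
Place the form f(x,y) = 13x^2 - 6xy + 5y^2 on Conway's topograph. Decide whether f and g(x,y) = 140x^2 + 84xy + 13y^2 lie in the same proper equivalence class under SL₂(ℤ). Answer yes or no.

D₁ = -224, D₂ = -224
f: flip: (13,-6,5)→(5,6,13)
f: translate: b→-4 (≡6 mod 10), so (5,6,13)→(5,-4,12)
f: reduced (well bottom): (5,-4,12) with a≤c, −a<b≤a
g: flip: (140,84,13)→(13,-84,140)
g: translate: b→-6 (≡-84 mod 26), so (13,-84,140)→(13,-6,5)
g: flip: (13,-6,5)→(5,6,13)
g: translate: b→-4 (≡6 mod 10), so (5,6,13)→(5,-4,12)
g: reduced (well bottom): (5,-4,12) with a≤c, −a<b≤a
reduced forms (5, -4, 12) vs (5, -4, 12) ⇒ equivalent

yes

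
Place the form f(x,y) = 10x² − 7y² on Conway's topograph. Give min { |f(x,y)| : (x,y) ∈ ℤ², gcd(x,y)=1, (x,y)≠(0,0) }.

descent: ρ → (-7,14,3)  [lands on river]
river: ρ → (3,16,-2)
river: ρ → (-2,16,3)
river: ρ → (3,14,-7)
closes: descent 1, river 4
min |a| on river = 2

2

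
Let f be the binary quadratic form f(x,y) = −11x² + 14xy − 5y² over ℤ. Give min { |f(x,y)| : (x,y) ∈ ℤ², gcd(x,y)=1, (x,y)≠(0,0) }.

translate: b→8 (≡-14 mod 22), so (11,-14,5)→(11,8,2)
flip: (11,8,2)→(2,-8,11)
translate: b→0 (≡-8 mod 4), so (2,-8,11)→(2,0,3)
reduced (well bottom): (2,0,3) with a≤c, −a<b≤a
well minimum |f| = |-2| = 2 (negative-definite)

2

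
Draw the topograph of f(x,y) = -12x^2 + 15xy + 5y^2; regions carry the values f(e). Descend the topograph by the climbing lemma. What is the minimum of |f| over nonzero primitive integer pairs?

river: ρ → (5,15,-12)
river: ρ → (-12,9,8)
river: ρ → (8,7,-13)
river: ρ → (-13,19,2)
river: ρ → (2,21,-3)
river: ρ → (-3,21,2)
river: ρ → (2,19,-13)
river: ρ → (-13,7,8)
river: ρ → (8,9,-12)
river: ρ → (-12,15,5)
closes: descent 0, river 10
min |a| on river = 2

2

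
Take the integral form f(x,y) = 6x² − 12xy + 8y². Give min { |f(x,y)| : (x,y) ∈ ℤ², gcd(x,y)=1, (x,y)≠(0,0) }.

translate: b→0 (≡-12 mod 12), so (6,-12,8)→(6,0,2)
flip: (6,0,2)→(2,0,6)
reduced (well bottom): (2,0,6) with a≤c, −a<b≤a
well minimum = a = 2

2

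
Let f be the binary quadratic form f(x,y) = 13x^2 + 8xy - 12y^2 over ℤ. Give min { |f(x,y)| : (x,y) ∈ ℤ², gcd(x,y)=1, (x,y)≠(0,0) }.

river: ρ → (-12,16,9)
river: ρ → (9,20,-8)
river: ρ → (-8,12,17)
river: ρ → (17,22,-3)
river: ρ → (-3,26,1)
river: ρ → (1,26,-3)
river: ρ → (-3,22,17)
river: ρ → (17,12,-8)
river: ρ → (-8,20,9)
river: ρ → (9,16,-12)
river: ρ → (-12,8,13)
river: ρ → (13,18,-7)
river: ρ → (-7,24,4)
river: ρ → (4,24,-7)
river: ρ → (-7,18,13)
river: ρ → (13,8,-12)
closes: descent 0, river 16
min |a| on river = 1

1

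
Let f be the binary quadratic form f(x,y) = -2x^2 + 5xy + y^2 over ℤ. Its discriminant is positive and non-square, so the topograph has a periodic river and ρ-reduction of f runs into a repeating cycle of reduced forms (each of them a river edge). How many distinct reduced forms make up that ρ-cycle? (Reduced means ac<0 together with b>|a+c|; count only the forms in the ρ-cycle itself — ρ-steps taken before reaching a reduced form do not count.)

D = 33, ⌊√D⌋ = 5
river: ρ → (1,5,-2)
river: ρ → (-2,3,3)
river: ρ → (3,3,-2)
river: ρ → (-2,5,1)
ρ-cycle length = 4 (tail of 0 descent steps not counted)

4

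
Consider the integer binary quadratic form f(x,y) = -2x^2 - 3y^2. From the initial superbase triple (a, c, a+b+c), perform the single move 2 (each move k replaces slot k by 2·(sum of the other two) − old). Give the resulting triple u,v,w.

start (-2,-3,-5) = (f(1,0),f(0,1),f(1,1))
replace slot 2: 2·((-2)+(-5)) − (-3) = -11 → (-2,-11,-5)

-2,-11,-5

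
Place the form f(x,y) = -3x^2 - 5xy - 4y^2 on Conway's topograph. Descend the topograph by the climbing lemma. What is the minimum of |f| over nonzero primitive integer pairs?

translate: b→-1 (≡5 mod 6), so (3,5,4)→(3,-1,2)
flip: (3,-1,2)→(2,1,3)
reduced (well bottom): (2,1,3) with a≤c, −a<b≤a
well minimum |f| = |-2| = 2 (negative-definite)

2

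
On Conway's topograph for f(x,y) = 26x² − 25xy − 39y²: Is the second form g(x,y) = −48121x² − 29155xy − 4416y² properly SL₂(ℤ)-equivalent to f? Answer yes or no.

D₁ = 4681, D₂ = 4681
river cycle of f (length 96): (-39, 25, 26), (26, 27, -38), (-38, 49, 15), (15, 41, -50), (-50, 59, 6), (6, 61, -40), (-40, 19, 27), (27, 35, -32), (-32, 29, 30), (30, 31, -31), … (86 more)
river cycle of g (length 96): (-39, 25, 26), (26, 27, -38), (-38, 49, 15), (15, 41, -50), (-50, 59, 6), (6, 61, -40), (-40, 19, 27), (27, 35, -32), (-32, 29, 30), (30, 31, -31), … (86 more)
cycles coincide ⇒ equivalent

yes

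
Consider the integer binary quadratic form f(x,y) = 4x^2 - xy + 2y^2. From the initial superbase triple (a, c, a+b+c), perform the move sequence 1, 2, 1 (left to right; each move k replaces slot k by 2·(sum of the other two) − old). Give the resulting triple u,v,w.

start (4,2,5) = (f(1,0),f(0,1),f(1,1))
replace slot 1: 2·(2+5) − 4 = 10 → (10,2,5)
replace slot 2: 2·(10+5) − 2 = 28 → (10,28,5)
replace slot 1: 2·(28+5) − 10 = 56 → (56,28,5)

56,28,5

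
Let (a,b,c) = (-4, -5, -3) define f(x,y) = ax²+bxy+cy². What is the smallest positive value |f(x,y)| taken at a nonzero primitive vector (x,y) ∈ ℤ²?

translate: b→-3 (≡5 mod 8), so (4,5,3)→(4,-3,2)
flip: (4,-3,2)→(2,3,4)
translate: b→-1 (≡3 mod 4), so (2,3,4)→(2,-1,3)
reduced (well bottom): (2,-1,3) with a≤c, −a<b≤a
well minimum |f| = |-2| = 2 (negative-definite)

2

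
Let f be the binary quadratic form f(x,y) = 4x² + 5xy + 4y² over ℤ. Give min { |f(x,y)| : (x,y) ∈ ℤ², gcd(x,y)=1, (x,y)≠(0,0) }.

translate: b→-3 (≡5 mod 8), so (4,5,4)→(4,-3,3)
flip: (4,-3,3)→(3,3,4)
reduced (well bottom): (3,3,4) with a≤c, −a<b≤a
well minimum = a = 3

3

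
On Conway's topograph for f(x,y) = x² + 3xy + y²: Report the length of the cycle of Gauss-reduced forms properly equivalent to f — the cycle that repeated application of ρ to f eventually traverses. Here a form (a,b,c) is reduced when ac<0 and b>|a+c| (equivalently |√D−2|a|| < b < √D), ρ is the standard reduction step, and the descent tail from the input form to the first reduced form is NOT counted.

D = 5, ⌊√D⌋ = 2
descent: ρ → (1,1,-1)  [lands on river]
river: ρ → (-1,1,1)
ρ-cycle length = 2 (tail of 1 descent step not counted)

2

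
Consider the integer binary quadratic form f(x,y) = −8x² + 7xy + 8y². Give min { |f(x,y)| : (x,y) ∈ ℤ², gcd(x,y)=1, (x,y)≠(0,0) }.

river: ρ → (8,9,-7)
river: ρ → (-7,5,10)
river: ρ → (10,15,-2)
river: ρ → (-2,17,2)
river: ρ → (2,15,-10)
river: ρ → (-10,5,7)
river: ρ → (7,9,-8)
river: ρ → (-8,7,8)
closes: descent 0, river 8
min |a| on river = 2

2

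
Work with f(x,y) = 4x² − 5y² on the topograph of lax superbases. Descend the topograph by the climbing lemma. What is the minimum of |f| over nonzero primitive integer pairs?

descent: ρ → (-5,0,4)
descent: ρ → (4,8,-1)  [lands on river]
river: ρ → (-1,8,4)
closes: descent 2, river 2
min |a| on river = 1

1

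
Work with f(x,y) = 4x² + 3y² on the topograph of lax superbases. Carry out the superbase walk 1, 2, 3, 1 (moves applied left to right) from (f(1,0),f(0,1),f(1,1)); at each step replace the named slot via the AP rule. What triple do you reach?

start (4,3,7) = (f(1,0),f(0,1),f(1,1))
replace slot 1: 2·(3+7) − 4 = 16 → (16,3,7)
replace slot 2: 2·(16+7) − 3 = 43 → (16,43,7)
replace slot 3: 2·(16+43) − 7 = 111 → (16,43,111)
replace slot 1: 2·(43+111) − 16 = 292 → (292,43,111)

292,43,111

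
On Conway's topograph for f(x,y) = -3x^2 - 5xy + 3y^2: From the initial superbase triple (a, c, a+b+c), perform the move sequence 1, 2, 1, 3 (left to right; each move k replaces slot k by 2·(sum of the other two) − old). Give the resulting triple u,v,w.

start (-3,3,-5) = (f(1,0),f(0,1),f(1,1))
replace slot 1: 2·(3+(-5)) − (-3) = -1 → (-1,3,-5)
replace slot 2: 2·((-1)+(-5)) − 3 = -15 → (-1,-15,-5)
replace slot 1: 2·((-15)+(-5)) − (-1) = -39 → (-39,-15,-5)
replace slot 3: 2·((-39)+(-15)) − (-5) = -103 → (-39,-15,-103)

-39,-15,-103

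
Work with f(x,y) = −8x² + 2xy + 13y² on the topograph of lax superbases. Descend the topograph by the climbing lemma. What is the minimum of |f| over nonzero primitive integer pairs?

descent: ρ → (13,-2,-8)
descent: ρ → (-8,18,3)  [lands on river]
river: ρ → (3,18,-8)
river: ρ → (-8,14,7)
river: ρ → (7,14,-8)
closes: descent 2, river 4
min |a| on river = 3

3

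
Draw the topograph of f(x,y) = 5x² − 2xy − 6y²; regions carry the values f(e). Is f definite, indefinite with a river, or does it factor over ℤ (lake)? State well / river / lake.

D = b²−4ac = (-2)² − 4·5·(-6) = 124
D > 0 non-square ⇒ indefinite ⇒ periodic river

river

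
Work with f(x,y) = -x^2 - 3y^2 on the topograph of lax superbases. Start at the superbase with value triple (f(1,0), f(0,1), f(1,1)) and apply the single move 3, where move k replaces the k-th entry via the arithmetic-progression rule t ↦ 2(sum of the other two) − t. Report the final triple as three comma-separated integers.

start (-1,-3,-4) = (f(1,0),f(0,1),f(1,1))
replace slot 3: 2·((-1)+(-3)) − (-4) = -4 → (-1,-3,-4)

-1,-3,-4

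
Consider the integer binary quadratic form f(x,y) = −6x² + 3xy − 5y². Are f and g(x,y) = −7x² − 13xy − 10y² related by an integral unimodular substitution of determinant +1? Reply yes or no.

D₁ = -111, D₂ = -111
f is negative-definite; reduce −f:
−f: flip: (6,-3,5)→(5,3,6)
−f: reduced (well bottom): (5,3,6) with a≤c, −a<b≤a
flip sign back: reduced form of f is (-5,-3,-6)
g is negative-definite; reduce −g:
−g: translate: b→-1 (≡13 mod 14), so (7,13,10)→(7,-1,4)
−g: flip: (7,-1,4)→(4,1,7)
−g: reduced (well bottom): (4,1,7) with a≤c, −a<b≤a
flip sign back: reduced form of g is (-4,-1,-7)
reduced forms (-5, -3, -6) vs (-4, -1, -7) ⇒ inequivalent

no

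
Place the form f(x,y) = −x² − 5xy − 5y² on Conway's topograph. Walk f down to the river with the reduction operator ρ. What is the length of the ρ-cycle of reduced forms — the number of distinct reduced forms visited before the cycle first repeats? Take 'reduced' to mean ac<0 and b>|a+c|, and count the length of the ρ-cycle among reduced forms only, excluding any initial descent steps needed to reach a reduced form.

D = 5, ⌊√D⌋ = 2
descent: ρ → (-5,5,-1)
descent: ρ → (-1,1,1)  [lands on river]
river: ρ → (1,1,-1)
ρ-cycle length = 2 (tail of 2 descent steps not counted)

2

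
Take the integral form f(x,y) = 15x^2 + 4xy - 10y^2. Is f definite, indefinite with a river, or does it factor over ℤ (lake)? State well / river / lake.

D = b²−4ac = 4² − 4·15·(-10) = 616
D > 0 non-square ⇒ indefinite ⇒ periodic river

river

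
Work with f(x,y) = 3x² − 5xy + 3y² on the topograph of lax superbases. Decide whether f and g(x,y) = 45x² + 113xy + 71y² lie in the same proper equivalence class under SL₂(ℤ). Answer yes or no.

D₁ = -11, D₂ = -11
f: translate: b→1 (≡-5 mod 6), so (3,-5,3)→(3,1,1)
f: flip: (3,1,1)→(1,-1,3)
f: translate: b→1 (≡-1 mod 2), so (1,-1,3)→(1,1,3)
f: reduced (well bottom): (1,1,3) with a≤c, −a<b≤a
g: translate: b→23 (≡113 mod 90), so (45,113,71)→(45,23,3)
g: flip: (45,23,3)→(3,-23,45)
g: translate: b→1 (≡-23 mod 6), so (3,-23,45)→(3,1,1)
g: flip: (3,1,1)→(1,-1,3)
g: translate: b→1 (≡-1 mod 2), so (1,-1,3)→(1,1,3)
g: reduced (well bottom): (1,1,3) with a≤c, −a<b≤a
reduced forms (1, 1, 3) vs (1, 1, 3) ⇒ equivalent

yes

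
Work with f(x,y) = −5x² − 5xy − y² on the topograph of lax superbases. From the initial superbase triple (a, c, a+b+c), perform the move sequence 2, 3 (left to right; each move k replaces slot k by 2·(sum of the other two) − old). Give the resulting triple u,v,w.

start (-5,-1,-11) = (f(1,0),f(0,1),f(1,1))
replace slot 2: 2·((-5)+(-11)) − (-1) = -31 → (-5,-31,-11)
replace slot 3: 2·((-5)+(-31)) − (-11) = -61 → (-5,-31,-61)

-5,-31,-61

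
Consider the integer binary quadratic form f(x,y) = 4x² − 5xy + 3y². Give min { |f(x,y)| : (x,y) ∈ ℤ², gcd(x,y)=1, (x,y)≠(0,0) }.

translate: b→3 (≡-5 mod 8), so (4,-5,3)→(4,3,2)
flip: (4,3,2)→(2,-3,4)
translate: b→1 (≡-3 mod 4), so (2,-3,4)→(2,1,3)
reduced (well bottom): (2,1,3) with a≤c, −a<b≤a
well minimum = a = 2

2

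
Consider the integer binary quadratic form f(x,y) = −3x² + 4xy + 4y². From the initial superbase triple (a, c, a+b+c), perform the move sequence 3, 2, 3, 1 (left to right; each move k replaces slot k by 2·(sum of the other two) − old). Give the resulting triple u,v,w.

start (-3,4,5) = (f(1,0),f(0,1),f(1,1))
replace slot 3: 2·((-3)+4) − 5 = -3 → (-3,4,-3)
replace slot 2: 2·((-3)+(-3)) − 4 = -16 → (-3,-16,-3)
replace slot 3: 2·((-3)+(-16)) − (-3) = -35 → (-3,-16,-35)
replace slot 1: 2·((-16)+(-35)) − (-3) = -99 → (-99,-16,-35)

-99,-16,-35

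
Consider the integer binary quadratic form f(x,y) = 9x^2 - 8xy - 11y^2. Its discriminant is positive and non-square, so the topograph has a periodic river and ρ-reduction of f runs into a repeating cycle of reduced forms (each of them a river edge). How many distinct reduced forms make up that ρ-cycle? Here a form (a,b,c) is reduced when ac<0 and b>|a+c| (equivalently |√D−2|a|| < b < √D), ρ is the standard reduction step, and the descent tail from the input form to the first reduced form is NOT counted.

D = 460, ⌊√D⌋ = 21
descent: ρ → (-11,8,9)  [lands on river]
river: ρ → (9,10,-10)
river: ρ → (-10,10,9)
river: ρ → (9,8,-11)
river: ρ → (-11,14,6)
river: ρ → (6,10,-15)
river: ρ → (-15,20,1)
river: ρ → (1,20,-15)
river: ρ → (-15,10,6)
river: ρ → (6,14,-11)
ρ-cycle length = 10 (tail of 1 descent step not counted)

10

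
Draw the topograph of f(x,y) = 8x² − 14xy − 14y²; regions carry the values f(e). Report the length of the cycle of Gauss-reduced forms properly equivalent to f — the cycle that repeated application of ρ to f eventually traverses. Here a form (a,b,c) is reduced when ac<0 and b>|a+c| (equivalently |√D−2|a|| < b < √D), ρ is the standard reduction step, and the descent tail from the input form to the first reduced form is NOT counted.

D = 644, ⌊√D⌋ = 25
descent: ρ → (-14,14,8)  [lands on river]
river: ρ → (8,18,-10)
river: ρ → (-10,22,4)
river: ρ → (4,18,-20)
river: ρ → (-20,22,2)
river: ρ → (2,22,-20)
river: ρ → (-20,18,4)
river: ρ → (4,22,-10)
river: ρ → (-10,18,8)
river: ρ → (8,14,-14)
ρ-cycle length = 10 (tail of 1 descent step not counted)

10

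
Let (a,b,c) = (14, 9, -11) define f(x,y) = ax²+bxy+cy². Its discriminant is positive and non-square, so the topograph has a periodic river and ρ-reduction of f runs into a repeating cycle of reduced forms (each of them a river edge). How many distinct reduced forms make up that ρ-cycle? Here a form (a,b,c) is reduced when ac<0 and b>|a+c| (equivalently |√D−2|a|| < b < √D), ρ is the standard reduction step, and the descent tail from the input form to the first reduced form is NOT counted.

D = 697, ⌊√D⌋ = 26
river: ρ → (-11,13,12)
river: ρ → (12,11,-12)
river: ρ → (-12,13,11)
river: ρ → (11,9,-14)
river: ρ → (-14,19,6)
river: ρ → (6,17,-17)
river: ρ → (-17,17,6)
river: ρ → (6,19,-14)
river: ρ → (-14,9,11)
river: ρ → (11,13,-12)
river: ρ → (-12,11,12)
river: ρ → (12,13,-11)
river: ρ → (-11,9,14)
river: ρ → (14,19,-6)
river: ρ → (-6,17,17)
river: ρ → (17,17,-6)
river: ρ → (-6,19,14)
river: ρ → (14,9,-11)
ρ-cycle length = 18 (tail of 0 descent steps not counted)

18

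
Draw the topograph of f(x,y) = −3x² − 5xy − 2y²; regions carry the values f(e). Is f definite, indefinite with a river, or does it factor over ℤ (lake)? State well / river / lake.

D = b²−4ac = (-5)² − 4·(-3)·(-2) = 1
D = 1² is a perfect square ⇒ form factors over ℤ ⇒ lakes

lake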